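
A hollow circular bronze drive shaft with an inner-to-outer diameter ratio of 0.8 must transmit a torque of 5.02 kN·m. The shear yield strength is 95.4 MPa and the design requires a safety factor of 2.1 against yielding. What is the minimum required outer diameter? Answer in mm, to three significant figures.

d_o = 98.4 mm

τ_allow = 95.4/2.1 = 45.43 MPa.
For a hollow shaft τ = 16T/[πd_o³(1−k⁴)] with k = 0.8, so 1−k⁴ = 0.5904.
d_o³ = 16T/[π τ_allow (1−k⁴)] = 16×5020000/(π×45.43×0.5904) = 953200 mm³.
d_o = 98.42 mm.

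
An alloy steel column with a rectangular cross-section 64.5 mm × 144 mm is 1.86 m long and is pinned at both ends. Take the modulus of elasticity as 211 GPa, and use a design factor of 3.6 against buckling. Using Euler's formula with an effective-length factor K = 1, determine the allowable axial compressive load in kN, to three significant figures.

Buckling occurs about the weak axis: I_min = h·b³/12 = 144×64.5³/12 = 3.220×10^6 mm⁴ (b = 64.5 mm is the smaller dimension).
Effective length L_e = KL = 1×1.86 m = 1860 mm.
Euler critical load P_cr = π²EI/L_e² = π²×211000×3.220×10^6/1860² = 1.938×10^6 N.
P_allow = P_cr/n = 1.938×10^6/3.6 = 538400 N.

P_allow = 538 kN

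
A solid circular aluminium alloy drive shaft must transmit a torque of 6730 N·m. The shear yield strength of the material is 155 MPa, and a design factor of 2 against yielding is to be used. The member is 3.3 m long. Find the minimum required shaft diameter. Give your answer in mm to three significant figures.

d = 76.2 mm

Allowable shear stress τ_allow = 155/2 = 77.50 MPa.
For a solid shaft τ = 16T/(πd³), so d³ = 16T/(π τ_allow) = 16×6730000/(π×77.50) = 442300 mm³.
d = (442300)^(1/3) = 76.19 mm.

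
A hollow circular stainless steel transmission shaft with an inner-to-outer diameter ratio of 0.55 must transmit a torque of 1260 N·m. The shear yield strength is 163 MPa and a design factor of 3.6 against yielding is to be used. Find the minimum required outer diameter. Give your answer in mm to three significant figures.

τ_allow = 163/3.6 = 45.28 MPa.
For a hollow shaft τ = 16T/[πd_o³(1−k⁴)] with k = 0.55, so 1−k⁴ = 0.9085.
d_o³ = 16T/[π τ_allow (1−k⁴)] = 16×1260000/(π×45.28×0.9085) = 156000 mm³.
d_o = 53.83 mm.

d_o = 53.8 mm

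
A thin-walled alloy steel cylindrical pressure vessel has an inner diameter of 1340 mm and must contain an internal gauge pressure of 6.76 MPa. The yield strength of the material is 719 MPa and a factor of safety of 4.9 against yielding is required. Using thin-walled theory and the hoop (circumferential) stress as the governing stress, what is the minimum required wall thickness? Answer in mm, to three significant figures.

t = 30.9 mm

σ_allow = 719/4.9 = 146.7 MPa.
Hoop stress σ_h = pD/(2t), so t = pD/(2σ_allow) = 6.76×1340/(2×146.7) = 30.87 mm.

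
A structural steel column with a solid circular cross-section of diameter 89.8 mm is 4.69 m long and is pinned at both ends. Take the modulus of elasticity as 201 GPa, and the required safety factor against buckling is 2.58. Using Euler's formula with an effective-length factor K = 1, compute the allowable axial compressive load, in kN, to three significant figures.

I = πd⁴/64 = π×89.8⁴/64 = 3.192×10^6 mm⁴.
Effective length L_e = KL = 1×4.69 m = 4690 mm.
Euler critical load P_cr = π²EI/L_e² = π²×201000×3.192×10^6/4690² = 287900 N.
P_allow = P_cr/n = 287900/2.58 = 111600 N.

P_allow = 112 kN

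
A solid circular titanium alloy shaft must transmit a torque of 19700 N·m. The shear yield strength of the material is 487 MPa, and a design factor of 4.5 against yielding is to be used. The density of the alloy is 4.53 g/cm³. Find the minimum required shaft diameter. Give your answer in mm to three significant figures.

d = 97.5 mm

Allowable shear stress τ_allow = 487/4.5 = 108.2 MPa.
For a solid shaft τ = 16T/(πd³), so d³ = 16T/(π τ_allow) = 16×1.9700×10^7/(π×108.2) = 927100 mm³.
d = (927100)^(1/3) = 97.51 mm.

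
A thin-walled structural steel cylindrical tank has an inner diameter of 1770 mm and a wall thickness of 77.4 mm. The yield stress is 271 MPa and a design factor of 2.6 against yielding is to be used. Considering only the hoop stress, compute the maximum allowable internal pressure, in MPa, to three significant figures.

p_allow = 9.12 MPa

σ_allow = 271/2.6 = 104.2 MPa.
σ_h = pD/(2t) → p_allow = 2σ_allow t/D = 2×104.2×77.4/1770 = 9.116 MPa.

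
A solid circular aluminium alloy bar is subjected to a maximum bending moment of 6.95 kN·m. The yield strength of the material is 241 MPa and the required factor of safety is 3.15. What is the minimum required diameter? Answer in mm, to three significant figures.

σ_allow = 241/3.15 = 76.51 MPa.
For a solid circular section σ = 32M/(πd³), so d³ = 32M/(π σ_allow) = 32×6950000/(π×76.51) = 925300 mm³.
d = 97.44 mm.

d = 97.4 mm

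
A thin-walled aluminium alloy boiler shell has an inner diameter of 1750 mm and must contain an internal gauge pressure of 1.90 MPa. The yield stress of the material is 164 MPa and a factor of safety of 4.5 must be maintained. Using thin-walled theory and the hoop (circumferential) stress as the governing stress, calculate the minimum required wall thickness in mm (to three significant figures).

σ_allow = 164/4.5 = 36.44 MPa.
Hoop stress σ_h = pD/(2t), so t = pD/(2σ_allow) = 1.90×1750/(2×36.44) = 45.62 mm.

t = 45.6 mm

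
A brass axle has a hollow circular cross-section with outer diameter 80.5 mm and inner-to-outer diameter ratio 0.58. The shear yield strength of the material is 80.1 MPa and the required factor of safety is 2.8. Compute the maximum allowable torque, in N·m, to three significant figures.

T_allow = 2600 N·m

τ_allow = 80.1/2.8 = 28.61 MPa.
For a hollow shaft T_allow = τ_allow·πd_o³(1−k⁴)/16 with 1−k⁴ = 0.8868, so πd_o³(1−k⁴)/16 = 90840 mm³.
T_allow = 28.61×90840 = 2.599×10^6 N·mm = 2599 N·m.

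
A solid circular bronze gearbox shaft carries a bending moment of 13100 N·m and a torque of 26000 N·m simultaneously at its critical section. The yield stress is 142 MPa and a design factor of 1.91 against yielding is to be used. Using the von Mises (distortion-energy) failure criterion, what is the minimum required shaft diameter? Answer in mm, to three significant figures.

σ_allow = σ_y/n = 142/1.91 = 74.35 MPa.
For a solid shaft σ_b = 32M/(πd³) and τ = 16T/(πd³), so the von Mises stress is σ' = (16/πd³)·√(4M²+3T²).
√(4M²+3T²) = √(4×(1.310×10^7)² + 3×(2.600×10^7)²) = 5.210×10^7 N·mm.
d³ = 16×5.210×10^7/(π×74.35) = 3.569×10^6 mm³.
d = 152.8 mm.

d = 153 mm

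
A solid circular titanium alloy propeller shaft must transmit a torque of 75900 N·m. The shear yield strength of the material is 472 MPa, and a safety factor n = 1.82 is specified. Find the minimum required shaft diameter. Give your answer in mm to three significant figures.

Allowable shear stress τ_allow = 472/1.82 = 259.3 MPa.
For a solid shaft τ = 16T/(πd³), so d³ = 16T/(π τ_allow) = 16×7.5900×10^7/(π×259.3) = 1.491×10^6 mm³.
d = (1.491×10^6)^(1/3) = 114.2 mm.

d = 114 mm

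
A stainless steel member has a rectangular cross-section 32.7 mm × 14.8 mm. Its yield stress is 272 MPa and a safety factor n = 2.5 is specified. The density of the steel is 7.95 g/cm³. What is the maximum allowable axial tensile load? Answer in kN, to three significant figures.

F_allow = 52.7 kN

σ_allow = 272/2.5 = 108.8 MPa.
A = 32.7×14.8 = 484.0 mm².
F_allow = σ_allow × A = 108.8×484.0 = 52650 N.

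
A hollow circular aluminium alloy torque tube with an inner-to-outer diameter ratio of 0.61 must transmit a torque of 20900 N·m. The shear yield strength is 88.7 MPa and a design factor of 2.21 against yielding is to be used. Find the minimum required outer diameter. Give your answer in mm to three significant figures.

d_o = 145 mm

τ_allow = 88.7/2.21 = 40.14 MPa.
For a hollow shaft τ = 16T/[πd_o³(1−k⁴)] with k = 0.61, so 1−k⁴ = 0.8615.
d_o³ = 16T/[π τ_allow (1−k⁴)] = 16×2.0900×10^7/(π×40.14×0.8615) = 3.078×10^6 mm³.
d_o = 145.5 mm.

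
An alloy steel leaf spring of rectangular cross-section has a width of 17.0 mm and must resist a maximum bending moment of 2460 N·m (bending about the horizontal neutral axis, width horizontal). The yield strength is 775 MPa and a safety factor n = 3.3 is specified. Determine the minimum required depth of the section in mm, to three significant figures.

σ_allow = 775/3.3 = 234.8 MPa.
For a rectangular section σ = 6M/(bh²), so h² = 6M/(b σ_allow) = 6×2460000/(17.0×234.8) = 3697 mm².
h = 60.80 mm.

h = 60.8 mm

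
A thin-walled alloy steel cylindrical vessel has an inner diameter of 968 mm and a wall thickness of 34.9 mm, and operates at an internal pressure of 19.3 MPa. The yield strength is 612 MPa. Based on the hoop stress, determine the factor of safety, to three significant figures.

σ_h = pD/(2t) = 19.3×968/(2×34.9) = 267.7 MPa.
n = 612/267.7 = 2.287.

n = 2.29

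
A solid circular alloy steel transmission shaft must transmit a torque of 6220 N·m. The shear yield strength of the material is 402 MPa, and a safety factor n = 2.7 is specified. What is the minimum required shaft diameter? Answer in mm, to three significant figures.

d = 59.7 mm

Allowable shear stress τ_allow = 402/2.7 = 148.9 MPa.
For a solid shaft τ = 16T/(πd³), so d³ = 16T/(π τ_allow) = 16×6220000/(π×148.9) = 212800 mm³.
d = (212800)^(1/3) = 59.70 mm.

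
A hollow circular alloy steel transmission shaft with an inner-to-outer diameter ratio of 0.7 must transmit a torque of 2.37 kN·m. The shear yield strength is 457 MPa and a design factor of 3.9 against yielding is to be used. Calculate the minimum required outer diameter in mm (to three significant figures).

τ_allow = 457/3.9 = 117.2 MPa.
For a hollow shaft τ = 16T/[πd_o³(1−k⁴)] with k = 0.7, so 1−k⁴ = 0.7599.
d_o³ = 16T/[π τ_allow (1−k⁴)] = 16×2370000/(π×117.2×0.7599) = 135600 mm³.
d_o = 51.37 mm.

d_o = 51.4 mm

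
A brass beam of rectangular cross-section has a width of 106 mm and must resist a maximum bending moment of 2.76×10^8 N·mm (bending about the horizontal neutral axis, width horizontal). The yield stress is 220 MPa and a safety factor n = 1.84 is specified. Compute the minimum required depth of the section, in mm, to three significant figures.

σ_allow = 220/1.84 = 119.6 MPa.
For a rectangular section σ = 6M/(bh²), so h² = 6M/(b σ_allow) = 6×2.7600×10^8/(106×119.6) = 130700 mm².
h = 361.5 mm.

h = 361 mm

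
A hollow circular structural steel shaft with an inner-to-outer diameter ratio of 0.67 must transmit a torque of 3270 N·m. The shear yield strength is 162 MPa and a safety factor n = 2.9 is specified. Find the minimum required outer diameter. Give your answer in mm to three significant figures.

d_o = 72.0 mm

τ_allow = 162/2.9 = 55.86 MPa.
For a hollow shaft τ = 16T/[πd_o³(1−k⁴)] with k = 0.67, so 1−k⁴ = 0.7985.
d_o³ = 16T/[π τ_allow (1−k⁴)] = 16×3270000/(π×55.86×0.7985) = 373400 mm³.
d_o = 72.01 mm.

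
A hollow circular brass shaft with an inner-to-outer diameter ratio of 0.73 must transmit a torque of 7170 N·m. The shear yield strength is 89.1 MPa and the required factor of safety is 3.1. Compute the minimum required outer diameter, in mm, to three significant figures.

τ_allow = 89.1/3.1 = 28.74 MPa.
For a hollow shaft τ = 16T/[πd_o³(1−k⁴)] with k = 0.73, so 1−k⁴ = 0.7160.
d_o³ = 16T/[π τ_allow (1−k⁴)] = 16×7170000/(π×28.74×0.7160) = 1.774×10^6 mm³.
d_o = 121.1 mm.

d_o = 121 mm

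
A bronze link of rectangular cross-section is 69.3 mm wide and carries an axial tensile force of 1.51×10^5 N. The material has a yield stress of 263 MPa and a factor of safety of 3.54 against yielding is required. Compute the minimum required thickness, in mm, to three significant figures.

t = 29.3 mm

σ_allow = 263/3.54 = 74.29 MPa.
Required area A = F/σ_allow = 151000/74.29 = 2032 mm².
t = A/w = 2032/69.3 = 29.33 mm.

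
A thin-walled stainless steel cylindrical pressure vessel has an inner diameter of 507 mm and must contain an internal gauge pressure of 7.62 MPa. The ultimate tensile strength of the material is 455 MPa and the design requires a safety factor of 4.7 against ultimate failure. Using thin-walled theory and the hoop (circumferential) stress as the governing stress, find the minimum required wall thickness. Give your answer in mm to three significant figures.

t = 20.0 mm

σ_allow = 455/4.7 = 96.81 MPa.
Hoop stress σ_h = pD/(2t), so t = pD/(2σ_allow) = 7.62×507/(2×96.81) = 19.95 mm.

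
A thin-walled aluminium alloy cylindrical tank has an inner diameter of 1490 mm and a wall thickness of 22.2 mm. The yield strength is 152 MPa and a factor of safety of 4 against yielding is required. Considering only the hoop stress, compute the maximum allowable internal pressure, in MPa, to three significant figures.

σ_allow = 152/4 = 38.00 MPa.
σ_h = pD/(2t) → p_allow = 2σ_allow t/D = 2×38.00×22.2/1490 = 1.132 MPa.

p_allow = 1.13 MPa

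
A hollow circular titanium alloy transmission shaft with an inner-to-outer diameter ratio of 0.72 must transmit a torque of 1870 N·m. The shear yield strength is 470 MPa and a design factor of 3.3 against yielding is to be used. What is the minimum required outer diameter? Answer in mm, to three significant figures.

τ_allow = 470/3.3 = 142.4 MPa.
For a hollow shaft τ = 16T/[πd_o³(1−k⁴)] with k = 0.72, so 1−k⁴ = 0.7313.
d_o³ = 16T/[π τ_allow (1−k⁴)] = 16×1870000/(π×142.4×0.7313) = 91440 mm³.
d_o = 45.05 mm.

d_o = 45.1 mm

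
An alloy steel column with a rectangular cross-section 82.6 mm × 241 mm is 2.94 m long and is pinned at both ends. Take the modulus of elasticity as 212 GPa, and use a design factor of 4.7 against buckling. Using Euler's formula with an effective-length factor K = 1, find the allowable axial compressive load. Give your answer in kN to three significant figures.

Buckling occurs about the weak axis: I_min = h·b³/12 = 241×82.6³/12 = 1.132×10^7 mm⁴ (b = 82.6 mm is the smaller dimension).
Effective length L_e = KL = 1×2.94 m = 2940 mm.
Euler critical load P_cr = π²EI/L_e² = π²×212000×1.132×10^7/2940² = 2.740×10^6 N.
P_allow = P_cr/n = 2.740×10^6/4.7 = 582900 N.

P_allow = 583 kN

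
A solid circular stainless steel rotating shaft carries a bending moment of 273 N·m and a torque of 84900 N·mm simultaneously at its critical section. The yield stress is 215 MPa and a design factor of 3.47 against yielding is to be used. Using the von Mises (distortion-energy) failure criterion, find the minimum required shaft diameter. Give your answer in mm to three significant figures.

d = 36.0 mm

σ_allow = σ_y/n = 215/3.47 = 61.96 MPa.
For a solid shaft σ_b = 32M/(πd³) and τ = 16T/(πd³), so the von Mises stress is σ' = (16/πd³)·√(4M²+3T²).
√(4M²+3T²) = √(4×(273000)² + 3×(84900)²) = 565500 N·mm.
d³ = 16×565500/(π×61.96) = 46480 mm³.
d = 35.95 mm.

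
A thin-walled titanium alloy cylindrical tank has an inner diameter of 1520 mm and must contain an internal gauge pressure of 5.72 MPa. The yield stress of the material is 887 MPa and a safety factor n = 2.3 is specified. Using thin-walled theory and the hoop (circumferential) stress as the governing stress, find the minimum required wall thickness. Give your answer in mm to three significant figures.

σ_allow = 887/2.3 = 385.7 MPa.
Hoop stress σ_h = pD/(2t), so t = pD/(2σ_allow) = 5.72×1520/(2×385.7) = 11.27 mm.

t = 11.3 mm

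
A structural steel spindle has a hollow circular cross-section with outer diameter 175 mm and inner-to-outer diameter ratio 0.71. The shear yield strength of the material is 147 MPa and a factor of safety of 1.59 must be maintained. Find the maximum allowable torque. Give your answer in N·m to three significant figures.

T_allow = 72600 N·m

τ_allow = 147/1.59 = 92.45 MPa.
For a hollow shaft T_allow = τ_allow·πd_o³(1−k⁴)/16 with 1−k⁴ = 0.7459, so πd_o³(1−k⁴)/16 = 784900 mm³.
T_allow = 92.45×784900 = 7.257×10^7 N·mm = 72570 N·m.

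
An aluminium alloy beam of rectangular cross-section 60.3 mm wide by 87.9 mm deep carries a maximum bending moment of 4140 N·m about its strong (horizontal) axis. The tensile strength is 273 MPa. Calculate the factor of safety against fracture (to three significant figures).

Section modulus S = bh²/6 = 60.3×87.9²/6 = 77650 mm³.
σ = M/S = 4140000/77650 = 53.32 MPa.
n = 273/53.32 = 5.120.

n = 5.12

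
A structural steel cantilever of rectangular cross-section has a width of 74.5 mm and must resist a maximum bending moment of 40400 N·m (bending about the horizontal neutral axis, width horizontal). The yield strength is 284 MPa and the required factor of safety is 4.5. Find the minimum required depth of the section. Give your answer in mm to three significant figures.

σ_allow = 284/4.5 = 63.11 MPa.
For a rectangular section σ = 6M/(bh²), so h² = 6M/(b σ_allow) = 6×4.0400×10^7/(74.5×63.11) = 51550 mm².
h = 227.1 mm.

h = 227 mm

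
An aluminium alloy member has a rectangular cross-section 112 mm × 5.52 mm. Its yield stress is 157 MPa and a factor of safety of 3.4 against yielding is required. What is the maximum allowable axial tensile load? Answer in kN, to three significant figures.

F_allow = 28.5 kN

σ_allow = 157/3.4 = 46.18 MPa.
A = 112×5.52 = 618.2 mm².
F_allow = σ_allow × A = 46.18×618.2 = 28550 N.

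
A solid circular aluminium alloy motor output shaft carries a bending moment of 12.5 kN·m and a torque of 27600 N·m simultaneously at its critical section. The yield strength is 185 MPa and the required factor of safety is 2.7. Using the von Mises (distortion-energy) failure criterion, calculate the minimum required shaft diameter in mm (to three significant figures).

d = 159 mm

σ_allow = σ_y/n = 185/2.7 = 68.52 MPa.
For a solid shaft σ_b = 32M/(πd³) and τ = 16T/(πd³), so the von Mises stress is σ' = (16/πd³)·√(4M²+3T²).
√(4M²+3T²) = √(4×(1.250×10^7)² + 3×(2.760×10^7)²) = 5.395×10^7 N·mm.
d³ = 16×5.395×10^7/(π×68.52) = 4.010×10^6 mm³.
d = 158.9 mm.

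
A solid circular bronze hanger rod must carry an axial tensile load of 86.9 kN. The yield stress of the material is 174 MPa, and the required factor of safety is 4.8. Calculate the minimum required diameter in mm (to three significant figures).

d = 55.2 mm

Allowable stress σ_allow = 174/4.8 = 36.25 MPa.
Required area A = F/σ_allow = 86900/36.25 = 2397 mm².
A = πd²/4 → d = √(4A/π) = 55.25 mm.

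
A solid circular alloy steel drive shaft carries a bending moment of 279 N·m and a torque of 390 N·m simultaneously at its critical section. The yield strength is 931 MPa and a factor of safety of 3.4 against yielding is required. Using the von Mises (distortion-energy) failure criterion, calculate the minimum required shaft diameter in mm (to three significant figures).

σ_allow = σ_y/n = 931/3.4 = 273.8 MPa.
For a solid shaft σ_b = 32M/(πd³) and τ = 16T/(πd³), so the von Mises stress is σ' = (16/πd³)·√(4M²+3T²).
√(4M²+3T²) = √(4×(279000)² + 3×(390000)²) = 876200 N·mm.
d³ = 16×876200/(π×273.8) = 16300 mm³.
d = 25.35 mm.

d = 25.4 mm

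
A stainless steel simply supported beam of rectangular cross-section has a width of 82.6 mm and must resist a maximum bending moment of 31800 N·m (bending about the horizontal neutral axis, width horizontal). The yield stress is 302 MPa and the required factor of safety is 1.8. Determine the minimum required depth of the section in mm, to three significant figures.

σ_allow = 302/1.8 = 167.8 MPa.
For a rectangular section σ = 6M/(bh²), so h² = 6M/(b σ_allow) = 6×3.1800×10^7/(82.6×167.8) = 13770 mm².
h = 117.3 mm.

h = 117 mm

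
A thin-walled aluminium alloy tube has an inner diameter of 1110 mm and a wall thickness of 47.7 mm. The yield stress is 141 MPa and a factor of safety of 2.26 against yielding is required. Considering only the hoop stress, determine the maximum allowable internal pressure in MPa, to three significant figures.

σ_allow = 141/2.26 = 62.39 MPa.
σ_h = pD/(2t) → p_allow = 2σ_allow t/D = 2×62.39×47.7/1110 = 5.362 MPa.

p_allow = 5.36 MPa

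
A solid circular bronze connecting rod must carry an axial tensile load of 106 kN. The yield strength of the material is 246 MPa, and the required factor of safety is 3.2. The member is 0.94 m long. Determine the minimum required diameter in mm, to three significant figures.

d = 41.9 mm

Allowable stress σ_allow = 246/3.2 = 76.88 MPa.
Required area A = F/σ_allow = 106000/76.88 = 1379 mm².
A = πd²/4 → d = √(4A/π) = 41.90 mm.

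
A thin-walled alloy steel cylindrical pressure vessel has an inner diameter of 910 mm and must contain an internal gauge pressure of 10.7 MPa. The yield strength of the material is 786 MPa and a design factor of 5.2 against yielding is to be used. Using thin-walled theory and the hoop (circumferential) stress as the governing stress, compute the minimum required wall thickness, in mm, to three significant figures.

σ_allow = 786/5.2 = 151.2 MPa.
Hoop stress σ_h = pD/(2t), so t = pD/(2σ_allow) = 10.7×910/(2×151.2) = 32.21 mm.

t = 32.2 mm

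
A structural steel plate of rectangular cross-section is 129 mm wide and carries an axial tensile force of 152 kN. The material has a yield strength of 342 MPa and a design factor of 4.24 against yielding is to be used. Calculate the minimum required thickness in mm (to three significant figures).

t = 14.6 mm

σ_allow = 342/4.24 = 80.66 MPa.
Required area A = F/σ_allow = 152000/80.66 = 1884 mm².
t = A/w = 1884/129 = 14.61 mm.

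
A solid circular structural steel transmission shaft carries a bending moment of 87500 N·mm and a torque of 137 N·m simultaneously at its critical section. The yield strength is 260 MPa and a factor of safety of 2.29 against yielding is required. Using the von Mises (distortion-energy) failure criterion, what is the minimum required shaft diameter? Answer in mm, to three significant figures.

σ_allow = σ_y/n = 260/2.29 = 113.5 MPa.
For a solid shaft σ_b = 32M/(πd³) and τ = 16T/(πd³), so the von Mises stress is σ' = (16/πd³)·√(4M²+3T²).
√(4M²+3T²) = √(4×(87500)² + 3×(137000)²) = 294800 N·mm.
d³ = 16×294800/(π×113.5) = 13230 mm³.
d = 23.65 mm.

d = 23.6 mm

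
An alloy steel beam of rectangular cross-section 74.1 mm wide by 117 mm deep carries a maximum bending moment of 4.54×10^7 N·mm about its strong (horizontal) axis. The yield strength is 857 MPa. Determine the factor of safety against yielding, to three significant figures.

n = 3.19

Section modulus S = bh²/6 = 74.1×117²/6 = 169100 mm³.
σ = M/S = 4.5400×10^7/169100 = 268.5 MPa.
n = 857/268.5 = 3.191.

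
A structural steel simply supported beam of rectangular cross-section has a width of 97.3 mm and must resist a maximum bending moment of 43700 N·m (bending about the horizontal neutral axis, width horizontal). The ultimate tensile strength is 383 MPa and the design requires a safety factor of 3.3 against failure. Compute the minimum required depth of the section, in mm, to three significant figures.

σ_allow = 383/3.3 = 116.1 MPa.
For a rectangular section σ = 6M/(bh²), so h² = 6M/(b σ_allow) = 6×4.3700×10^7/(97.3×116.1) = 23220 mm².
h = 152.4 mm.

h = 152 mm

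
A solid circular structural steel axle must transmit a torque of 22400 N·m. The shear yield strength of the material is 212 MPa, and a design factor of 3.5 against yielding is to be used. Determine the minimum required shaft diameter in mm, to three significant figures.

Allowable shear stress τ_allow = 212/3.5 = 60.57 MPa.
For a solid shaft τ = 16T/(πd³), so d³ = 16T/(π τ_allow) = 16×2.2400×10^7/(π×60.57) = 1.883×10^6 mm³.
d = (1.883×10^6)^(1/3) = 123.5 mm.

d = 123 mm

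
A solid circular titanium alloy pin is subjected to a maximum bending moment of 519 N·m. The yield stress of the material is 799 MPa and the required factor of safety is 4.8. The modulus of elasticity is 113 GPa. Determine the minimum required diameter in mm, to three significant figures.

σ_allow = 799/4.8 = 166.5 MPa.
For a solid circular section σ = 32M/(πd³), so d³ = 32M/(π σ_allow) = 32×519000/(π×166.5) = 31760 mm³.
d = 31.67 mm.

d = 31.7 mm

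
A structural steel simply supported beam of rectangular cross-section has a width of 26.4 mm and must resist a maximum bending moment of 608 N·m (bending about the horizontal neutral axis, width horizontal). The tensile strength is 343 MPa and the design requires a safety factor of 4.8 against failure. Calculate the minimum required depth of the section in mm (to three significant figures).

σ_allow = 343/4.8 = 71.46 MPa.
For a rectangular section σ = 6M/(bh²), so h² = 6M/(b σ_allow) = 6×608000/(26.4×71.46) = 1934 mm².
h = 43.97 mm.

h = 44.0 mm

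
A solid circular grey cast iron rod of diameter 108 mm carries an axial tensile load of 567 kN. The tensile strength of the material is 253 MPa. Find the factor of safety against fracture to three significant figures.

A = πd²/4 = 9161 mm².
σ = F/A = 567000/9161 = 61.89 MPa.
n = 253/61.89 = 4.088.

n = 4.09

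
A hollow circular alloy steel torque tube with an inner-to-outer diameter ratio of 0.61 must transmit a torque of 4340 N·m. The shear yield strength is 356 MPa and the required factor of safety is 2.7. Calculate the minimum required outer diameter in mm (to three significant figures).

d_o = 57.9 mm

τ_allow = 356/2.7 = 131.9 MPa.
For a hollow shaft τ = 16T/[πd_o³(1−k⁴)] with k = 0.61, so 1−k⁴ = 0.8615.
d_o³ = 16T/[π τ_allow (1−k⁴)] = 16×4340000/(π×131.9×0.8615) = 194600 mm³.
d_o = 57.95 mm.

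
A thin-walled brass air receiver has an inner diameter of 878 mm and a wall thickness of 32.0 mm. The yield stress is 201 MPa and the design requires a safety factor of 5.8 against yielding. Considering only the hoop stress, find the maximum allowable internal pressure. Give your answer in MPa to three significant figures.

p_allow = 2.53 MPa

σ_allow = 201/5.8 = 34.66 MPa.
σ_h = pD/(2t) → p_allow = 2σ_allow t/D = 2×34.66×32.0/878 = 2.526 MPa.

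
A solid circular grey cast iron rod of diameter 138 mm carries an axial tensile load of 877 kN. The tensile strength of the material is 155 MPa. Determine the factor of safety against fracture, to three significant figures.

n = 2.64

A = πd²/4 = 14960 mm².
σ = F/A = 877000/14960 = 58.63 MPa.
n = 155/58.63 = 2.644.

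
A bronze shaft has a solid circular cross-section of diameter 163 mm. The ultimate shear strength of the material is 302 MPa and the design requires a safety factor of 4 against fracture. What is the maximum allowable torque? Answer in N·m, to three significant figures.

T_allow = 64200 N·m

τ_allow = 302/4 = 75.50 MPa.
For a solid shaft T_allow = τ_allow·πd³/16; πd³/16 = π×163³/16 = 850300 mm³.
T_allow = 75.50×850300 = 6.420×10^7 N·mm = 64200 N·m.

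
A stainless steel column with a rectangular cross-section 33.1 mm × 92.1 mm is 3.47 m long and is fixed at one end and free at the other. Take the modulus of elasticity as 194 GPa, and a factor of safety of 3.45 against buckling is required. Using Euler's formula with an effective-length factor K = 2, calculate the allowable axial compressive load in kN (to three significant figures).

P_allow = 3.21 kN

Buckling occurs about the weak axis: I_min = h·b³/12 = 92.1×33.1³/12 = 278300 mm⁴ (b = 33.1 mm is the smaller dimension).
Effective length L_e = KL = 2×3.47 m = 6940 mm.
Euler critical load P_cr = π²EI/L_e² = π²×194000×278300/6940² = 11060 N.
P_allow = P_cr/n = 11060/3.45 = 3207 N.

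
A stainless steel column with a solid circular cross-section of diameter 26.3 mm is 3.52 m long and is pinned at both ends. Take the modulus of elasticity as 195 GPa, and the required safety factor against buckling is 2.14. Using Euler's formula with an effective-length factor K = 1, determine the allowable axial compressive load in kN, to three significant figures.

I = πd⁴/64 = π×26.3⁴/64 = 23490 mm⁴.
Effective length L_e = KL = 1×3.52 m = 3520 mm.
Euler critical load P_cr = π²EI/L_e² = π²×195000×23490/3520² = 3648 N.
P_allow = P_cr/n = 3648/2.14 = 1705 N.

P_allow = 1.70 kN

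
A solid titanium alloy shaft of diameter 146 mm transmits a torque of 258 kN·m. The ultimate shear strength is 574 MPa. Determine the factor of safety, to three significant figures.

n = 1.36

τ = 16T/(πd³) = 16×2.5800×10^8/(π×146³) = 422.2 MPa.
n = τ_limit/τ = 574/422.2 = 1.360.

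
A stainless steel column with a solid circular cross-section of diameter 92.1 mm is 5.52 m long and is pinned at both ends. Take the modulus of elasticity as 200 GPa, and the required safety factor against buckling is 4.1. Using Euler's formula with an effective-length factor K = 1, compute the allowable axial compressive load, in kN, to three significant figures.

P_allow = 55.8 kN

I = πd⁴/64 = π×92.1⁴/64 = 3.532×10^6 mm⁴.
Effective length L_e = KL = 1×5.52 m = 5520 mm.
Euler critical load P_cr = π²EI/L_e² = π²×200000×3.532×10^6/5520² = 228800 N.
P_allow = P_cr/n = 228800/4.1 = 55810 N.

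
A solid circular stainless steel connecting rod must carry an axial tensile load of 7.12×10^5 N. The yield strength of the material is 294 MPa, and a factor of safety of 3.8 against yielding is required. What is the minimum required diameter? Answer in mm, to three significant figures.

Allowable stress σ_allow = 294/3.8 = 77.37 MPa.
Required area A = F/σ_allow = 712000/77.37 = 9203 mm².
A = πd²/4 → d = √(4A/π) = 108.2 mm.

d = 108 mm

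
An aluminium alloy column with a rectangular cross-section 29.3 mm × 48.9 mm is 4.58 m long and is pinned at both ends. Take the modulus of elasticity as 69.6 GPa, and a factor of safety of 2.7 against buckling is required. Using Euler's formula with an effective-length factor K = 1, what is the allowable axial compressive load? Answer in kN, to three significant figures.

P_allow = 1.24 kN

Buckling occurs about the weak axis: I_min = h·b³/12 = 48.9×29.3³/12 = 102500 mm⁴ (b = 29.3 mm is the smaller dimension).
Effective length L_e = KL = 1×4.58 m = 4580 mm.
Euler critical load P_cr = π²EI/L_e² = π²×69600×102500/4580² = 3357 N.
P_allow = P_cr/n = 3357/2.7 = 1243 N.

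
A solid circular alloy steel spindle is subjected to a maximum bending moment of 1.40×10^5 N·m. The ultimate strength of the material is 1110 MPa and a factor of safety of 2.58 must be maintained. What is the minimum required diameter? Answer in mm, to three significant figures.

σ_allow = 1110/2.58 = 430.2 MPa.
For a solid circular section σ = 32M/(πd³), so d³ = 32M/(π σ_allow) = 32×1.4000×10^8/(π×430.2) = 3.315×10^6 mm³.
d = 149.1 mm.

d = 149 mm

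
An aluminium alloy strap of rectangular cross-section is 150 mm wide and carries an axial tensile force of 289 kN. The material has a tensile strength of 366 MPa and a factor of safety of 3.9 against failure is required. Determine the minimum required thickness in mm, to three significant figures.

t = 20.5 mm

σ_allow = 366/3.9 = 93.85 MPa.
Required area A = F/σ_allow = 289000/93.85 = 3080 mm².
t = A/w = 3080/150 = 20.53 mm.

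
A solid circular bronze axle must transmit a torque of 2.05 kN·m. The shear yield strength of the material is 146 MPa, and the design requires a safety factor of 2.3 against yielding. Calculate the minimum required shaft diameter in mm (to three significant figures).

Allowable shear stress τ_allow = 146/2.3 = 63.48 MPa.
For a solid shaft τ = 16T/(πd³), so d³ = 16T/(π τ_allow) = 16×2050000/(π×63.48) = 164500 mm³.
d = (164500)^(1/3) = 54.79 mm.

d = 54.8 mm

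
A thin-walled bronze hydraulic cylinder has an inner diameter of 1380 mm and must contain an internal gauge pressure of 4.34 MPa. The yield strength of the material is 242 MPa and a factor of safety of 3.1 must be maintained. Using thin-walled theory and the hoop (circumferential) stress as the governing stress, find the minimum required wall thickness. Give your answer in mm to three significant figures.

σ_allow = 242/3.1 = 78.06 MPa.
Hoop stress σ_h = pD/(2t), so t = pD/(2σ_allow) = 4.34×1380/(2×78.06) = 38.36 mm.

t = 38.4 mm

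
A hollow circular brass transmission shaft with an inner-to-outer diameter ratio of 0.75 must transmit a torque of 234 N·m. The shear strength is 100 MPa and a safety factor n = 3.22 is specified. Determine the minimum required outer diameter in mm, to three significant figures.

d_o = 38.3 mm

τ_allow = 100/3.22 = 31.06 MPa.
For a hollow shaft τ = 16T/[πd_o³(1−k⁴)] with k = 0.75, so 1−k⁴ = 0.6836.
d_o³ = 16T/[π τ_allow (1−k⁴)] = 16×234000/(π×31.06×0.6836) = 56140 mm³.
d_o = 38.29 mm.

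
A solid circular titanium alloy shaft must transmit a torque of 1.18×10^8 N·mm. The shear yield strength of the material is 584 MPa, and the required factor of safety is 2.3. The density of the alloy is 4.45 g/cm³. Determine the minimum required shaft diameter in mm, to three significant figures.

d = 133 mm

Allowable shear stress τ_allow = 584/2.3 = 253.9 MPa.
For a solid shaft τ = 16T/(πd³), so d³ = 16T/(π τ_allow) = 16×1.1800×10^8/(π×253.9) = 2.367×10^6 mm³.
d = (2.367×10^6)^(1/3) = 133.3 mm.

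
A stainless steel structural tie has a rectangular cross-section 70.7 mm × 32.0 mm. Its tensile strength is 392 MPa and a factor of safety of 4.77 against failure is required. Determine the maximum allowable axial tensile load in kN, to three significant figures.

F_allow = 186 kN

σ_allow = 392/4.77 = 82.18 MPa.
A = 70.7×32.0 = 2262 mm².
F_allow = σ_allow × A = 82.18×2262 = 185900 N.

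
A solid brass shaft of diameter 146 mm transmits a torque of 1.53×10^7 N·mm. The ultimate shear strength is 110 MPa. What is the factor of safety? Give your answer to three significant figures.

τ = 16T/(πd³) = 16×1.5300×10^7/(π×146³) = 25.04 MPa.
n = τ_limit/τ = 110/25.04 = 4.393.

n = 4.39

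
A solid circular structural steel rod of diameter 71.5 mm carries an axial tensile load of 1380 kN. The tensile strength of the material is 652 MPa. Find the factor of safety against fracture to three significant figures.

n = 1.90

A = πd²/4 = 4015 mm².
σ = F/A = 1380000/4015 = 343.7 MPa.
n = 652/343.7 = 1.897.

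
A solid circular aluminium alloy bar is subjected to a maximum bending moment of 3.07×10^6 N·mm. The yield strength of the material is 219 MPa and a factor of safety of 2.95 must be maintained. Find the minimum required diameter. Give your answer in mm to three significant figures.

σ_allow = 219/2.95 = 74.24 MPa.
For a solid circular section σ = 32M/(πd³), so d³ = 32M/(π σ_allow) = 32×3070000/(π×74.24) = 421200 mm³.
d = 74.96 mm.

d = 75.0 mm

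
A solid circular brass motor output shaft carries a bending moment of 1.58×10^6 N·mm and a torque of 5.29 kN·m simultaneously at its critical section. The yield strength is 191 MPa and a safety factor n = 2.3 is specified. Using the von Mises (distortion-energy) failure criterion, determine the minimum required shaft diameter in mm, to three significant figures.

σ_allow = σ_y/n = 191/2.3 = 83.04 MPa.
For a solid shaft σ_b = 32M/(πd³) and τ = 16T/(πd³), so the von Mises stress is σ' = (16/πd³)·√(4M²+3T²).
√(4M²+3T²) = √(4×(1.580×10^6)² + 3×(5.290×10^6)²) = 9.692×10^6 N·mm.
d³ = 16×9.692×10^6/(π×83.04) = 594400 mm³.
d = 84.08 mm.

d = 84.1 mm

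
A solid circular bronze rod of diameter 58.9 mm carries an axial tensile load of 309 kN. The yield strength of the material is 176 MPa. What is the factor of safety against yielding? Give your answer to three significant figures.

A = πd²/4 = 2725 mm².
σ = F/A = 309000/2725 = 113.4 MPa.
n = 176/113.4 = 1.552.

n = 1.55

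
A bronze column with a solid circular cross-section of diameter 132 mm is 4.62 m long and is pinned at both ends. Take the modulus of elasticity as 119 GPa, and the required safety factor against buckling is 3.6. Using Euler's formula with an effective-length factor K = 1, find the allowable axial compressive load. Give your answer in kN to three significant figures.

I = πd⁴/64 = π×132⁴/64 = 1.490×10^7 mm⁴.
Effective length L_e = KL = 1×4.62 m = 4620 mm.
Euler critical load P_cr = π²EI/L_e² = π²×119000×1.490×10^7/4620² = 820000 N.
P_allow = P_cr/n = 820000/3.6 = 227800 N.

P_allow = 228 kN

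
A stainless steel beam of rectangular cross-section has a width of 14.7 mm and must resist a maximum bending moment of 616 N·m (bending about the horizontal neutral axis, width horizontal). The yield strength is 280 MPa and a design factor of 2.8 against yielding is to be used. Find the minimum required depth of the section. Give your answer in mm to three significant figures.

h = 50.1 mm

σ_allow = 280/2.8 = 100.0 MPa.
For a rectangular section σ = 6M/(bh²), so h² = 6M/(b σ_allow) = 6×616000/(14.7×100.0) = 2514 mm².
h = 50.14 mm.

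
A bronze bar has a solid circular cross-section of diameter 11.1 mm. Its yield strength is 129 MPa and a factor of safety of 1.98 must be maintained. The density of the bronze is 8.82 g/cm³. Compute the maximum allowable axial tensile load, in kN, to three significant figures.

σ_allow = 129/1.98 = 65.15 MPa.
A = πd²/4 = π×11.1²/4 = 96.77 mm².
F_allow = σ_allow × A = 65.15×96.77 = 6305 N.

F_allow = 6.30 kN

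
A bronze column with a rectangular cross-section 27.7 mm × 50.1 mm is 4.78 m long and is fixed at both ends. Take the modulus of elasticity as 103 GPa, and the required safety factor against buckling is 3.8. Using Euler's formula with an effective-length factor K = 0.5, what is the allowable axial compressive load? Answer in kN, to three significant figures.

P_allow = 4.16 kN

Buckling occurs about the weak axis: I_min = h·b³/12 = 50.1×27.7³/12 = 88740 mm⁴ (b = 27.7 mm is the smaller dimension).
Effective length L_e = KL = 0.5×4.78 m = 2390 mm.
Euler critical load P_cr = π²EI/L_e² = π²×103000×88740/2390² = 15790 N.
P_allow = P_cr/n = 15790/3.8 = 4156 N.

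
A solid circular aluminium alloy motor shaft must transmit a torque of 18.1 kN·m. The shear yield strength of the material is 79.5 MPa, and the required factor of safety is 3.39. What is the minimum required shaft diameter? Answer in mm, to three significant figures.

d = 158 mm

Allowable shear stress τ_allow = 79.5/3.39 = 23.45 MPa.
For a solid shaft τ = 16T/(πd³), so d³ = 16T/(π τ_allow) = 16×1.8100×10^7/(π×23.45) = 3.931×10^6 mm³.
d = (3.931×10^6)^(1/3) = 157.8 mm.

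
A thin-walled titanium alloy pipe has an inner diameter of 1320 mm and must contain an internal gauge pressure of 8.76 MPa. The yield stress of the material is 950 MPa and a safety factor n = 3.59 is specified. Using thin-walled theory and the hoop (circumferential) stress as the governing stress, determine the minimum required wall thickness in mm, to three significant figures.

σ_allow = 950/3.59 = 264.6 MPa.
Hoop stress σ_h = pD/(2t), so t = pD/(2σ_allow) = 8.76×1320/(2×264.6) = 21.85 mm.

t = 21.8 mm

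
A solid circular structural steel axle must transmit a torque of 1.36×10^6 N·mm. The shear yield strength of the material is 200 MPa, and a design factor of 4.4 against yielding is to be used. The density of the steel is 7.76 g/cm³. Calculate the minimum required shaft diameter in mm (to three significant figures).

d = 53.4 mm

Allowable shear stress τ_allow = 200/4.4 = 45.45 MPa.
For a solid shaft τ = 16T/(πd³), so d³ = 16T/(π τ_allow) = 16×1360000/(π×45.45) = 152400 mm³.
d = (152400)^(1/3) = 53.41 mm.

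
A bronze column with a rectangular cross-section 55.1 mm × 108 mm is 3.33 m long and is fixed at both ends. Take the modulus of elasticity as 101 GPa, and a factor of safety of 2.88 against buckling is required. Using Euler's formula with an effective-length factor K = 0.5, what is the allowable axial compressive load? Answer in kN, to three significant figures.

P_allow = 188 kN

Buckling occurs about the weak axis: I_min = h·b³/12 = 108×55.1³/12 = 1.506×10^6 mm⁴ (b = 55.1 mm is the smaller dimension).
Effective length L_e = KL = 0.5×3.33 m = 1665 mm.
Euler critical load P_cr = π²EI/L_e² = π²×101000×1.506×10^6/1665² = 541400 N.
P_allow = P_cr/n = 541400/2.88 = 188000 N.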